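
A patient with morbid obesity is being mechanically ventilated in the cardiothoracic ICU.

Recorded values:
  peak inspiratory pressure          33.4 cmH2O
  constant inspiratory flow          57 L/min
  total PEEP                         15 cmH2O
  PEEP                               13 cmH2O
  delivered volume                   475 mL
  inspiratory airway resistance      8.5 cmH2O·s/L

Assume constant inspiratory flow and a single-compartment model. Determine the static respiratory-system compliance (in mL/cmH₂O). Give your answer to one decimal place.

46.0

Flow: 57 L/min ÷ 60 = 0.95 L/s.
Total PEEP = 15 cmH2O (set 13 + intrinsic 2); this is the baseline alveolar pressure.
Equation of motion (constant flow): PIP = Vt/C + R·V̇ + PEEP.
Vt/C = PIP − R·V̇ − PEEP = 33.4 − 8.5×0.95 − 15 = 33.4 − 8.075 − 15 = 10.325 cmH2O.
C = Vt / 10.325 = 475 / 10.325 = 46.005 mL/cmH2O.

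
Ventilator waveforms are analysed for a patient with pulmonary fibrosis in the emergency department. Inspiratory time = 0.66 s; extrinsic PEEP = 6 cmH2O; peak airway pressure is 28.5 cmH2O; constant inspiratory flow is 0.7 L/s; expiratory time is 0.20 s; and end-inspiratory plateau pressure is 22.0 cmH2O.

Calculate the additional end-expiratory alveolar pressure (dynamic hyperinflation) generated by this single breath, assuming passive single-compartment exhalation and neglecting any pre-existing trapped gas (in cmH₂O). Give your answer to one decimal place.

7.6

Vt = flow × Ti = 0.7 L/s × 0.66 s × 1000 mL/L = 462.0 mL.
R = (PIP − Pplat)/V̇ = (28.5 − 22.0) / 0.7 = 6.5/0.7 = 9.286 cmH2O·s/L.
C = Vt/(Pplat − PEEP) = 462.0 / (22.0 − 6) = 462.0/16.0 = 28.875 mL/cmH2O.
τ = R × C = 9.286 × 0.02888 L/cmH2O = 0.2682 s.
Fraction remaining = e^(−Te/τ) = e^(−0.20/0.2682) = 0.4744; trapped volume = 462.0 × 0.4744 = 219.17 mL.
Additional alveolar pressure from trapping ≈ V_trapped / C = 219.17 / 28.875 = 7.59 cmH2O.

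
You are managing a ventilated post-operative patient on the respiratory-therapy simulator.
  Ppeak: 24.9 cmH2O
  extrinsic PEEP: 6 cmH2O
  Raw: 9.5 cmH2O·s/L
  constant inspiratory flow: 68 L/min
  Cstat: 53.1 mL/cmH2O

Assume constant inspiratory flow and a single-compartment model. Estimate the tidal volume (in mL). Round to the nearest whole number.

432

Flow: 68 L/min ÷ 60 = 1.1333 L/s.
Equation of motion (constant flow): PIP = Vt/C + R·V̇ + PEEP.
Vt/C = PIP − R·V̇ − PEEP = 24.9 − 10.766 − 6 = 8.134 cmH2O.
Vt = C × 8.134 = 53.1 × 8.134 = 431.92 mL.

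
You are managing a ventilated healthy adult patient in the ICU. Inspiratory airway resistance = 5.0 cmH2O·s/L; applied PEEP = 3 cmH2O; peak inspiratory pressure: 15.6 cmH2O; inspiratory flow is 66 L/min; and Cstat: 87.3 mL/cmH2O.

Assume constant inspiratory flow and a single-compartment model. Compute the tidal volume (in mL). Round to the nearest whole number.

Flow: 66 L/min ÷ 60 = 1.1 L/s.
Equation of motion (constant flow): PIP = Vt/C + R·V̇ + PEEP.
Vt/C = PIP − R·V̇ − PEEP = 15.6 − 5.5 − 3 = 7.1 cmH2O.
Vt = C × 7.1 = 87.3 × 7.1 = 619.83 mL.

620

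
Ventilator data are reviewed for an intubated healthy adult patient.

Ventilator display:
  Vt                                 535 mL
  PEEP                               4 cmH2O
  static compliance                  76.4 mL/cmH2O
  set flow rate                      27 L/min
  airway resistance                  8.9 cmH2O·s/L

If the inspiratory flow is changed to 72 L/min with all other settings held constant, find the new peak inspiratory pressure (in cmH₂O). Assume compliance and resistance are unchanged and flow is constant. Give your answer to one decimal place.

21.7

Flow: 27 L/min ÷ 60 = 0.45 L/s.
New flow: 72 L/min ÷ 60 = 1.2 L/s.
PIP = Vt/C + R·V̇ + PEEP (constant-flow equation of motion).
Only the resistive term changes: ΔPIP = R × ΔV̇ = 8.9 × (1.2 − 0.45) = 8.9 × 0.75 = 6.675 cmH2O.
Original PIP = 535/76.4 + 8.9×0.45 + 4 = 15.008 cmH2O; new PIP = 15.008 + (6.675) = 21.683 cmH2O.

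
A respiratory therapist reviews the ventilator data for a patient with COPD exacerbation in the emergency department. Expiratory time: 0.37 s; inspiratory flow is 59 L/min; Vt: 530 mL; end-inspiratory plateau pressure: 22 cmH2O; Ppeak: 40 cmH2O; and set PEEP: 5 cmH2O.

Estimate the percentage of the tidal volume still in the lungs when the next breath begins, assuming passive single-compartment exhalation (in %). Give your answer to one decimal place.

52.3

Flow: 59 L/min ÷ 60 = 0.9833 L/s.
R = (PIP − Pplat)/V̇ = (40 − 22) / 0.9833 = 18.0/0.9833 = 18.306 cmH2O·s/L.
C = Vt/(Pplat − PEEP) = 530.0 / (22 − 5) = 530.0/17.0 = 31.176 mL/cmH2O.
τ = R × C = 18.306 × 0.03118 L/cmH2O = 0.5708 s.
Fraction remaining at end-expiration = e^(−Te/τ) = e^(−0.37/0.5708) = 0.523 → 52.3%.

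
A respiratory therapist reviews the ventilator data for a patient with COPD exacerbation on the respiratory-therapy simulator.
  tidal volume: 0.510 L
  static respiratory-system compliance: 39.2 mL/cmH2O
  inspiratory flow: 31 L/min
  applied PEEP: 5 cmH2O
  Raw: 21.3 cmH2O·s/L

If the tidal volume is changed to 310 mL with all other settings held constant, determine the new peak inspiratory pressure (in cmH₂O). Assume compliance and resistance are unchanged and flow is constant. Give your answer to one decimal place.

Flow: 31 L/min ÷ 60 = 0.5167 L/s.
PIP = Vt/C + R·V̇ + PEEP (constant-flow equation of motion).
Only the elastic term changes: ΔPIP = ΔVt / C = (310 − 510) / 39.2 = -5.102 cmH2O.
Original PIP = 510/39.2 + 21.3×0.5167 + 5 = 29.016 cmH2O; new PIP = 29.016 + (-5.102) = 23.914 cmH2O.

23.9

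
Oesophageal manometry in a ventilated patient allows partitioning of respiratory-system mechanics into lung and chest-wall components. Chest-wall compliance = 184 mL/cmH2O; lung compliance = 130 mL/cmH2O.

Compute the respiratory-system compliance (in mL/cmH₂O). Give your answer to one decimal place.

Lung and chest wall are elastances in series: 1/Crs = 1/CL + 1/Ccw.
1/Crs = 1/130 + 1/184 = 0.01313.
Crs = 76.161 mL/cmH2O.

76.2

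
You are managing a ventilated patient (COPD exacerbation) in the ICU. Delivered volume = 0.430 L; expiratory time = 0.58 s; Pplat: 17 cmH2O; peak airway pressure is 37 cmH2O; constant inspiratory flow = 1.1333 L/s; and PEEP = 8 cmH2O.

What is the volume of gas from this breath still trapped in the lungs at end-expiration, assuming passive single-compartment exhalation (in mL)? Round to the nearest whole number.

216

R = (PIP − Pplat)/V̇ = (37 − 17) / 1.1333 = 20.0/1.1333 = 17.648 cmH2O·s/L.
C = Vt/(Pplat − PEEP) = 430.0 / (17 − 8) = 430.0/9.0 = 47.778 mL/cmH2O.
τ = R × C = 17.648 × 0.04778 L/cmH2O = 0.8432 s.
Fraction remaining = e^(−Te/τ) = e^(−0.58/0.8432) = 0.5027.
Trapped volume = 430.0 × 0.5027 = 216.16 mL.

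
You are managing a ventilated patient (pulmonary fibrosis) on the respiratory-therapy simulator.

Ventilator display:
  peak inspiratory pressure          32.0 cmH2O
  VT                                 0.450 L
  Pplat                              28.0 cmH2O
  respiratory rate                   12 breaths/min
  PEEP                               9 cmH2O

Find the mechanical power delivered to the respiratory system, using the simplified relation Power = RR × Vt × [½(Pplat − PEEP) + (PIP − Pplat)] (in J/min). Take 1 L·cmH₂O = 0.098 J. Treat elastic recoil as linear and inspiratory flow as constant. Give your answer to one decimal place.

7.1

Per-breath work = Vt × [½(Pplat−PEEP) + (PIP−Pplat)] = 0.450 × [0.5×19.0 + 4.0] = 0.450 × 13.5 = 6.075 L·cmH2O.
Power = 12 × 6.075 = 72.9 L·cmH2O/min.
× 0.098 J/(L·cmH2O) → 7.144 J/min.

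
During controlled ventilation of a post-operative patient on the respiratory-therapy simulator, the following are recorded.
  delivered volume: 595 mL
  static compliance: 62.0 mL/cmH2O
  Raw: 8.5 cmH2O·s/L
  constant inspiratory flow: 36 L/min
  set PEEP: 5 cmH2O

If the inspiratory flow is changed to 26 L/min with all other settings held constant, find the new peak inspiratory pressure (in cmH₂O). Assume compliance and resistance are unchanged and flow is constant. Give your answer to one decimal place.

18.3

Flow: 36 L/min ÷ 60 = 0.6 L/s.
New flow: 26 L/min ÷ 60 = 0.4333 L/s.
PIP = Vt/C + R·V̇ + PEEP (constant-flow equation of motion).
Only the resistive term changes: ΔPIP = R × ΔV̇ = 8.5 × (0.4333 − 0.6) = 8.5 × -0.1667 = -1.417 cmH2O.
Original PIP = 595/62.0 + 8.5×0.6 + 5 = 19.697 cmH2O; new PIP = 19.697 + (-1.417) = 18.28 cmH2O.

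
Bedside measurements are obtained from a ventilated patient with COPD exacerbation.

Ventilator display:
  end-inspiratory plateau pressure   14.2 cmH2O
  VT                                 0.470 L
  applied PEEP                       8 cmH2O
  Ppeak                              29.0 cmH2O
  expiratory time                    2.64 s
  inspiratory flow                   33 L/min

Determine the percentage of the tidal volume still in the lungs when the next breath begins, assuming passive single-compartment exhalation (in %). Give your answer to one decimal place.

27.4

Flow: 33 L/min ÷ 60 = 0.55 L/s.
R = (PIP − Pplat)/V̇ = (29.0 − 14.2) / 0.55 = 14.8/0.55 = 26.909 cmH2O·s/L.
C = Vt/(Pplat − PEEP) = 470.0 / (14.2 − 8) = 470.0/6.2 = 75.806 mL/cmH2O.
τ = R × C = 26.909 × 0.07581 L/cmH2O = 2.04 s.
Fraction remaining at end-expiration = e^(−Te/τ) = e^(−2.64/2.04) = 0.2741 → 27.41%.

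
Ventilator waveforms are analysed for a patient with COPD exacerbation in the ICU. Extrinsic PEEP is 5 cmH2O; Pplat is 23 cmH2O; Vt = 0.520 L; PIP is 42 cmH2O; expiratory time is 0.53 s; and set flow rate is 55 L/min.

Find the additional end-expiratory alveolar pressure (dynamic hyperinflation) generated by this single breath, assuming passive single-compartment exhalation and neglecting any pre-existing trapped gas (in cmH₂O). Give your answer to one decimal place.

Flow: 55 L/min ÷ 60 = 0.9167 L/s.
R = (PIP − Pplat)/V̇ = (42 − 23) / 0.9167 = 19.0/0.9167 = 20.727 cmH2O·s/L.
C = Vt/(Pplat − PEEP) = 520.0 / (23 − 5) = 520.0/18.0 = 28.889 mL/cmH2O.
τ = R × C = 20.727 × 0.02889 L/cmH2O = 0.5988 s.
Fraction remaining = e^(−Te/τ) = e^(−0.53/0.5988) = 0.4127; trapped volume = 520.0 × 0.4127 = 214.6 mL.
Additional alveolar pressure from trapping ≈ V_trapped / C = 214.6 / 28.889 = 7.428 cmH2O.

7.4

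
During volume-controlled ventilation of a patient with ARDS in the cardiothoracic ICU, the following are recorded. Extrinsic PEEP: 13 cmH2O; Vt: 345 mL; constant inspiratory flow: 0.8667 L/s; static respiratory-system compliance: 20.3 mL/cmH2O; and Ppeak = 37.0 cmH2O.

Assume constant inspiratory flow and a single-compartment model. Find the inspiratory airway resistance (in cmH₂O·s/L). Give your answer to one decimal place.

8.1

Equation of motion (constant flow): PIP = Vt/C + R·V̇ + PEEP.
R·V̇ = PIP − Vt/C − PEEP = 37.0 − 345/20.3 − 13 = 37.0 − 16.995 − 13 = 7.005 cmH2O.
R = 7.005 / 0.8667 = 8.082 cmH2O·s/L.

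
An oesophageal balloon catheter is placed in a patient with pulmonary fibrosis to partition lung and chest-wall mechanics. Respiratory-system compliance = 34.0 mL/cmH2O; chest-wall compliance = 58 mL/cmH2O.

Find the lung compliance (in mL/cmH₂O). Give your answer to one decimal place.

82.2

1/CL = 1/Crs − 1/Ccw.
1/CL = 1/34.0 − 1/58 = 0.01217.
CL = 82.169 mL/cmH2O.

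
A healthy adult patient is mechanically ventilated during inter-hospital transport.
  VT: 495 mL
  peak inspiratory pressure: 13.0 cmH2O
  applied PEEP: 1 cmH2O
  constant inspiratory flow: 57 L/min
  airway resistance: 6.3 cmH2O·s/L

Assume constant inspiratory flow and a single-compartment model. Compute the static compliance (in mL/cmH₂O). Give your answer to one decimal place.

82.3

Flow: 57 L/min ÷ 60 = 0.95 L/s.
Equation of motion (constant flow): PIP = Vt/C + R·V̇ + PEEP.
Vt/C = PIP − R·V̇ − PEEP = 13.0 − 6.3×0.95 − 1 = 13.0 − 5.985 − 1 = 6.015 cmH2O.
C = Vt / 6.015 = 495 / 6.015 = 82.294 mL/cmH2O.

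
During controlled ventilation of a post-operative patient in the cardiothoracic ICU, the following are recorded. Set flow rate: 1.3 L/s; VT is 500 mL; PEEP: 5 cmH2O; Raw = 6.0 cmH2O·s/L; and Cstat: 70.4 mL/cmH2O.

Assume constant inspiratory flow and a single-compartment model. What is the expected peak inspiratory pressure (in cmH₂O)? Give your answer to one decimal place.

19.9

Equation of motion (constant flow): PIP = Vt/C + R·V̇ + PEEP.
PIP = 500/70.4 + 6.0×1.3 + 5 = 7.102 + 7.8 + 5 = 19.902 cmH2O.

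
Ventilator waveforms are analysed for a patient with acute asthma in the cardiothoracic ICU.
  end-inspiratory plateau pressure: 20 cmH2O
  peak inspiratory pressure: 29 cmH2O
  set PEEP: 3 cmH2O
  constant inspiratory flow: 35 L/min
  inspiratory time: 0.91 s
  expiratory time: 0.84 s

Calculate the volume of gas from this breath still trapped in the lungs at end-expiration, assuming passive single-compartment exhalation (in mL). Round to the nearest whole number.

Flow: 35 L/min ÷ 60 = 0.5833 L/s.
Vt = flow × Ti = 0.5833 L/s × 0.91 s × 1000 mL/L = 530.8 mL.
R = (PIP − Pplat)/V̇ = (29 − 20) / 0.5833 = 9.0/0.5833 = 15.429 cmH2O·s/L.
C = Vt/(Pplat − PEEP) = 530.8 / (20 − 3) = 530.8/17.0 = 31.224 mL/cmH2O.
τ = R × C = 15.429 × 0.03122 L/cmH2O = 0.4817 s.
Fraction remaining = e^(−Te/τ) = e^(−0.84/0.4817) = 0.1749.
Trapped volume = 530.8 × 0.1749 = 92.837 mL.

93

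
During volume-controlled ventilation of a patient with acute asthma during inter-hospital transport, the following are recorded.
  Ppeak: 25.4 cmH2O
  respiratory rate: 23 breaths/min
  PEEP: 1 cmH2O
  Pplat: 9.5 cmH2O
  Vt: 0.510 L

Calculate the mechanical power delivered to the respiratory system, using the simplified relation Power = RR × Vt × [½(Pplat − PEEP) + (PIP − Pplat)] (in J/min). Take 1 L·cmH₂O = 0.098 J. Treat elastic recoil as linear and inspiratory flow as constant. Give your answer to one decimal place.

Per-breath work = Vt × [½(Pplat−PEEP) + (PIP−Pplat)] = 0.510 × [0.5×8.5 + 15.9] = 0.510 × 20.15 = 10.277 L·cmH2O.
Power = 23 × 10.277 = 236.37 L·cmH2O/min.
× 0.098 J/(L·cmH2O) → 23.164 J/min.

23.2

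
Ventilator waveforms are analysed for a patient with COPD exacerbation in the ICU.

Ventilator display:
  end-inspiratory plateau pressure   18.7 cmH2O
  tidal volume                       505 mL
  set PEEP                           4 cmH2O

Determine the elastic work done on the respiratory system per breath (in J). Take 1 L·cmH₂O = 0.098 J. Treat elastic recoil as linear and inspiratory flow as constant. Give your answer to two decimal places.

0.36

Elastic work ≈ ½ × (Pplat − PEEP) × Vt = 0.5 × (18.7 − 4) × 0.505 L = 0.5 × 14.7 × 0.505 = 3.712 L·cmH2O.
× 0.098 J/(L·cmH2O) → 0.3638 J.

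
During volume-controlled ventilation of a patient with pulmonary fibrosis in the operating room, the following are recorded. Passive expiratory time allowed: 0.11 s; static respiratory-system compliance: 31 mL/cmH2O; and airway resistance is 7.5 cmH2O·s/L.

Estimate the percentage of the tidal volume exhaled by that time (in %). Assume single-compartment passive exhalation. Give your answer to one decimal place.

37.7

τ = R × C = 7.5 × 31 mL/cmH2O = 7.5 × 0.031 L/cmH2O = 0.2325 s.
Passive exhalation: V(t)/V₀ = e^(−t/τ) = e^(−0.11/0.2325) = 0.6231.
Fraction exhaled = 1 − 0.6231 = 0.3769 → 37.69%.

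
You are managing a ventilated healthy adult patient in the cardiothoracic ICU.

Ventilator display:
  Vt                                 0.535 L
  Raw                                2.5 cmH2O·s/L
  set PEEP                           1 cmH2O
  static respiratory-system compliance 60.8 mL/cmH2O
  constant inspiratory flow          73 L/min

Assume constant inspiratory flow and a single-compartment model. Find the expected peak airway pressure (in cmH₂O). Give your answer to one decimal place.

Flow: 73 L/min ÷ 60 = 1.2167 L/s.
Equation of motion (constant flow): PIP = Vt/C + R·V̇ + PEEP.
PIP = 535/60.8 + 2.5×1.2167 + 1 = 8.799 + 3.042 + 1 = 12.841 cmH2O.

12.8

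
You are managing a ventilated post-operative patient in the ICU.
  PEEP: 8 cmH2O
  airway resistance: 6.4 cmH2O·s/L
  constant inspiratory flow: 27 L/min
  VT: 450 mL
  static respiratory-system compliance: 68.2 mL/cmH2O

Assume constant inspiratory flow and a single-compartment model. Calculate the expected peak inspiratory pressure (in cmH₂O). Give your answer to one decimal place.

17.5

Flow: 27 L/min ÷ 60 = 0.45 L/s.
Equation of motion (constant flow): PIP = Vt/C + R·V̇ + PEEP.
PIP = 450/68.2 + 6.4×0.45 + 8 = 6.598 + 2.88 + 8 = 17.478 cmH2O.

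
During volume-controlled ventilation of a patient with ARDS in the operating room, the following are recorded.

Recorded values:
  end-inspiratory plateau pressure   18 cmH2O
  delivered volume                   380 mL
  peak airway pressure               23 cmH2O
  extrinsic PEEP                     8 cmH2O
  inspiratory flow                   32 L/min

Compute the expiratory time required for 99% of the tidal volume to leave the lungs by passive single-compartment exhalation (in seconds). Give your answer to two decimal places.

1.64

Flow: 32 L/min ÷ 60 = 0.5333 L/s.
R = (PIP − Pplat)/V̇ = (23 − 18) / 0.5333 = 5.0/0.5333 = 9.376 cmH2O·s/L.
C = Vt/(Pplat − PEEP) = 380.0 / (18 − 8) = 380.0/10.0 = 38.0 mL/cmH2O.
τ = R × C = 9.376 × 0.038 L/cmH2O = 0.3563 s.
t = −τ·ln(1 − 0.99) = −0.3563·ln(0.01) = 1.641 s.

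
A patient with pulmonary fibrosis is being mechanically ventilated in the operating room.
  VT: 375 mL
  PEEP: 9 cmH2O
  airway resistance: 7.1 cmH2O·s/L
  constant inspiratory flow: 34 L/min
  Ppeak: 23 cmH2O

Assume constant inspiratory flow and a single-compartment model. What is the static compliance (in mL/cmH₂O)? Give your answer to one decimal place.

37.6

Flow: 34 L/min ÷ 60 = 0.5667 L/s.
Equation of motion (constant flow): PIP = Vt/C + R·V̇ + PEEP.
Vt/C = PIP − R·V̇ − PEEP = 23 − 7.1×0.5667 − 9 = 23 − 4.024 − 9 = 9.976 cmH2O.
C = Vt / 9.976 = 375 / 9.976 = 37.59 mL/cmH2O.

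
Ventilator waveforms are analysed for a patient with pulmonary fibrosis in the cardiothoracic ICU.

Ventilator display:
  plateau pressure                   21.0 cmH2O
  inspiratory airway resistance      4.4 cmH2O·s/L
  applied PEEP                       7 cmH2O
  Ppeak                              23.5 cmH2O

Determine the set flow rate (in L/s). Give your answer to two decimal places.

flow = (PIP − Pplat) / Raw = 2.5 / 4.4 = 0.5682 L/s.

0.57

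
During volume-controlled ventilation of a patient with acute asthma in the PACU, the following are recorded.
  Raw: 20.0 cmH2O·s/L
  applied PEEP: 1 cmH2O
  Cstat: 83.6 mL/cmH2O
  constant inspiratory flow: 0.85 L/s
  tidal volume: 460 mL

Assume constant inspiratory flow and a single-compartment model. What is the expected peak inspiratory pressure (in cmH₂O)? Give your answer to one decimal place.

23.5

Equation of motion (constant flow): PIP = Vt/C + R·V̇ + PEEP.
PIP = 460/83.6 + 20.0×0.85 + 1 = 5.502 + 17.0 + 1 = 23.502 cmH2O.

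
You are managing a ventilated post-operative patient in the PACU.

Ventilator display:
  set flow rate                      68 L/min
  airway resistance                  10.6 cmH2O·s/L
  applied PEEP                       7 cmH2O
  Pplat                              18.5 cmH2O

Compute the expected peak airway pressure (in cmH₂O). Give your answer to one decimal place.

Flow: 68 L/min ÷ 60 = 1.1333 L/s.
PIP = Pplat + Raw × flow = 18.5 + 10.6 × 1.1333 = 18.5 + 12.013 = 30.513 cmH2O.

30.5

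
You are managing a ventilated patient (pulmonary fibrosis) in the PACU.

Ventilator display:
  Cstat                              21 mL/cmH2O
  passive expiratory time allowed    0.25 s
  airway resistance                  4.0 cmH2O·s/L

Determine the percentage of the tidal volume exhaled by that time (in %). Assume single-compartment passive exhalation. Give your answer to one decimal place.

τ = R × C = 4.0 × 21 mL/cmH2O = 4.0 × 0.021 L/cmH2O = 0.084 s.
Passive exhalation: V(t)/V₀ = e^(−t/τ) = e^(−0.25/0.084) = 0.05099.
Fraction exhaled = 1 − 0.05099 = 0.949 → 94.9%.

94.9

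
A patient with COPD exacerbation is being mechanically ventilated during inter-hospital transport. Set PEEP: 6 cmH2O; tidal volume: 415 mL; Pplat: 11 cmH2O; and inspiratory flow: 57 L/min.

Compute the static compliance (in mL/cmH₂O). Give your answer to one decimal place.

83.0

Cstat = Vt / (Pplat − PEEP) = 415 / (11 − 6) = 415 / 5.0 = 83.0 mL/cmH2O.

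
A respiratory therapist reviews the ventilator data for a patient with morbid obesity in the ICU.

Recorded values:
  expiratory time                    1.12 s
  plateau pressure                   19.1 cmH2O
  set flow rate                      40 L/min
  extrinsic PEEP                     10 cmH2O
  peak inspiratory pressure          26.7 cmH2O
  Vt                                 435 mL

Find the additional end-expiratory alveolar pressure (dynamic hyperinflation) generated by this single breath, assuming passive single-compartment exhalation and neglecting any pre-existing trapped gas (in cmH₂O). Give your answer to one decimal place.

1.2

Flow: 40 L/min ÷ 60 = 0.6667 L/s.
R = (PIP − Pplat)/V̇ = (26.7 − 19.1) / 0.6667 = 7.6/0.6667 = 11.399 cmH2O·s/L.
C = Vt/(Pplat − PEEP) = 435.0 / (19.1 − 10) = 435.0/9.1 = 47.802 mL/cmH2O.
τ = R × C = 11.399 × 0.0478 L/cmH2O = 0.5449 s.
Fraction remaining = e^(−Te/τ) = e^(−1.12/0.5449) = 0.128; trapped volume = 435.0 × 0.128 = 55.68 mL.
Additional alveolar pressure from trapping ≈ V_trapped / C = 55.68 / 47.802 = 1.165 cmH2O.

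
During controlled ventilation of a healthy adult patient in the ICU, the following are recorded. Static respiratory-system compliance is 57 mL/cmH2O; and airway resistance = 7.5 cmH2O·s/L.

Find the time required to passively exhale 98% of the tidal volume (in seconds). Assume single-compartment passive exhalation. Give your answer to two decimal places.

1.67

τ = R × C = 7.5 × 57 mL/cmH2O = 7.5 × 0.057 L/cmH2O = 0.4275 s.
Exhaled fraction f = 1 − e^(−t/τ) → t = −τ·ln(1 − f) = −0.4275·ln(0.02) = 1.672 s.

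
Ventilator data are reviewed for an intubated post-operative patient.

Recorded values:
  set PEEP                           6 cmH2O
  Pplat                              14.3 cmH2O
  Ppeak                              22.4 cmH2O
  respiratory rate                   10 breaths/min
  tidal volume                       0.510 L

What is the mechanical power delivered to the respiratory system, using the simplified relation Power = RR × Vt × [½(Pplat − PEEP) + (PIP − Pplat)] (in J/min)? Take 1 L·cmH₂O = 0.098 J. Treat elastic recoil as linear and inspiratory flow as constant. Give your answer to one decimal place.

Per-breath work = Vt × [½(Pplat−PEEP) + (PIP−Pplat)] = 0.510 × [0.5×8.3 + 8.1] = 0.510 × 12.25 = 6.248 L·cmH2O.
Power = 10 × 6.248 = 62.48 L·cmH2O/min.
× 0.098 J/(L·cmH2O) → 6.123 J/min.

6.1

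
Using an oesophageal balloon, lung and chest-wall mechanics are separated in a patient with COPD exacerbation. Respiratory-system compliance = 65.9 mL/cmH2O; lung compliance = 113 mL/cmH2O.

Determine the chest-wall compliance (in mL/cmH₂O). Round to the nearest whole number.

1/Ccw = 1/Crs − 1/CL.
1/Ccw = 1/65.9 − 1/113 = 0.006325.
Ccw = 158.1 mL/cmH2O.

158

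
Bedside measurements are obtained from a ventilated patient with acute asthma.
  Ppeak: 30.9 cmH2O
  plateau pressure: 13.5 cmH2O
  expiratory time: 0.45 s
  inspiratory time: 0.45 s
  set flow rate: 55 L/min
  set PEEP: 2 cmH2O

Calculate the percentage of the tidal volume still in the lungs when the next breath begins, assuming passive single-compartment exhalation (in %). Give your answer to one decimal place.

51.6

Flow: 55 L/min ÷ 60 = 0.9167 L/s.
Vt = flow × Ti = 0.9167 L/s × 0.45 s × 1000 mL/L = 412.52 mL.
R = (PIP − Pplat)/V̇ = (30.9 − 13.5) / 0.9167 = 17.4/0.9167 = 18.981 cmH2O·s/L.
C = Vt/(Pplat − PEEP) = 412.52 / (13.5 − 2) = 412.52/11.5 = 35.871 mL/cmH2O.
τ = R × C = 18.981 × 0.03587 L/cmH2O = 0.6808 s.
Fraction remaining at end-expiration = e^(−Te/τ) = e^(−0.45/0.6808) = 0.5163 → 51.63%.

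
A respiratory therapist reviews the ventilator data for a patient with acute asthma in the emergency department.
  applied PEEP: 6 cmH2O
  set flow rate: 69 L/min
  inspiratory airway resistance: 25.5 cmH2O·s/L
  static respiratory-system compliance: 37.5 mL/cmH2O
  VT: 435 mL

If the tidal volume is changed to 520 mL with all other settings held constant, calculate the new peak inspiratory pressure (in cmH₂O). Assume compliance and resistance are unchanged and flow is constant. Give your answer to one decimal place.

Flow: 69 L/min ÷ 60 = 1.15 L/s.
PIP = Vt/C + R·V̇ + PEEP (constant-flow equation of motion).
Only the elastic term changes: ΔPIP = ΔVt / C = (520 − 435) / 37.5 = 2.267 cmH2O.
Original PIP = 435/37.5 + 25.5×1.15 + 6 = 46.925 cmH2O; new PIP = 46.925 + (2.267) = 49.192 cmH2O.

49.2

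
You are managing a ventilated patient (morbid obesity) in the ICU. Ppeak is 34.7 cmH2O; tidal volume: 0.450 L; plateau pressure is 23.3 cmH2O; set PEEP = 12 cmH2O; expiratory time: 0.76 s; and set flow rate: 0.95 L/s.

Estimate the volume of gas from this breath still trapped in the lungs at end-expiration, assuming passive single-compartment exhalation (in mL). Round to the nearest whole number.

92

R = (PIP − Pplat)/V̇ = (34.7 − 23.3) / 0.95 = 11.4/0.95 = 12.0 cmH2O·s/L.
C = Vt/(Pplat − PEEP) = 450.0 / (23.3 − 12) = 450.0/11.3 = 39.823 mL/cmH2O.
τ = R × C = 12.0 × 0.03982 L/cmH2O = 0.4778 s.
Fraction remaining = e^(−Te/τ) = e^(−0.76/0.4778) = 0.2038.
Trapped volume = 450.0 × 0.2038 = 91.71 mL.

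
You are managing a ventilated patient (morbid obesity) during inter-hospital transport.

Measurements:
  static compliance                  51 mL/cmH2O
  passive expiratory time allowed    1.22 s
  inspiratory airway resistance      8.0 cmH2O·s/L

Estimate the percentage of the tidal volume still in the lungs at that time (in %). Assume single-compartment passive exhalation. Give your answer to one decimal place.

τ = R × C = 8.0 × 51 mL/cmH2O = 8.0 × 0.051 L/cmH2O = 0.408 s.
Passive exhalation: V(t)/V₀ = e^(−t/τ) = e^(−1.22/0.408) = 0.05028.
Fraction remaining = 0.05028 → 5.028%.

5.0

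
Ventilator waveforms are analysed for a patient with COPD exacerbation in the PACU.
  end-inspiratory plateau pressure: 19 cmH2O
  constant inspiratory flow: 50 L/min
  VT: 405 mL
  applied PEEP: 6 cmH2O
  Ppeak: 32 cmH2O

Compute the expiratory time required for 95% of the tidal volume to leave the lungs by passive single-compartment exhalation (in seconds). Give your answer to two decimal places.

Flow: 50 L/min ÷ 60 = 0.8333 L/s.
R = (PIP − Pplat)/V̇ = (32 − 19) / 0.8333 = 13.0/0.8333 = 15.601 cmH2O·s/L.
C = Vt/(Pplat − PEEP) = 405.0 / (19 − 6) = 405.0/13.0 = 31.154 mL/cmH2O.
τ = R × C = 15.601 × 0.03115 L/cmH2O = 0.486 s.
t = −τ·ln(1 − 0.95) = −0.486·ln(0.05) = 1.456 s.

1.46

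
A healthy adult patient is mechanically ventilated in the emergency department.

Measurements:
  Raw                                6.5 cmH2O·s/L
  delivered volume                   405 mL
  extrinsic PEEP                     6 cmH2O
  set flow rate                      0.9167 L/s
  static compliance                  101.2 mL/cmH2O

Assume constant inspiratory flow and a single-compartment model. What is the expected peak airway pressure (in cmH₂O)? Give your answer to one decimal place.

Equation of motion (constant flow): PIP = Vt/C + R·V̇ + PEEP.
PIP = 405/101.2 + 6.5×0.9167 + 6 = 4.002 + 5.959 + 6 = 15.961 cmH2O.

16.0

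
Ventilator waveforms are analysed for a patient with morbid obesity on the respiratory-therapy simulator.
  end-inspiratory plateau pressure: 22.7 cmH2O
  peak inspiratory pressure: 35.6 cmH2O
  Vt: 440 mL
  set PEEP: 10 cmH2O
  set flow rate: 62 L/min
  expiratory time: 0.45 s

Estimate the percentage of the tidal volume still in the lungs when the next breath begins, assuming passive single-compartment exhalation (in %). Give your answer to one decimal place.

Flow: 62 L/min ÷ 60 = 1.0333 L/s.
R = (PIP − Pplat)/V̇ = (35.6 − 22.7) / 1.0333 = 12.9/1.0333 = 12.484 cmH2O·s/L.
C = Vt/(Pplat − PEEP) = 440.0 / (22.7 − 10) = 440.0/12.7 = 34.646 mL/cmH2O.
τ = R × C = 12.484 × 0.03465 L/cmH2O = 0.4326 s.
Fraction remaining at end-expiration = e^(−Te/τ) = e^(−0.45/0.4326) = 0.3534 → 35.34%.

35.3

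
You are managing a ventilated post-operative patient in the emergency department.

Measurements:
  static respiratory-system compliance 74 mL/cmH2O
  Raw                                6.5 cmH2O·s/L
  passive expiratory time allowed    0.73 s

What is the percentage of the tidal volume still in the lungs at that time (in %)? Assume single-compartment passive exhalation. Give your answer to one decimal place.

21.9

τ = R × C = 6.5 × 74 mL/cmH2O = 6.5 × 0.074 L/cmH2O = 0.481 s.
Passive exhalation: V(t)/V₀ = e^(−t/τ) = e^(−0.73/0.481) = 0.2192.
Fraction remaining = 0.2192 → 21.92%.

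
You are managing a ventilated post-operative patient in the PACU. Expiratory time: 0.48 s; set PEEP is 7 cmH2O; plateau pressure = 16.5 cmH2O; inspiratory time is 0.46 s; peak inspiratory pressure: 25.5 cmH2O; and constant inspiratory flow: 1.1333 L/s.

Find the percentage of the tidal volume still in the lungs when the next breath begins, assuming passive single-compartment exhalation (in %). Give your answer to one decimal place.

33.2

Vt = flow × Ti = 1.1333 L/s × 0.46 s × 1000 mL/L = 521.32 mL.
R = (PIP − Pplat)/V̇ = (25.5 − 16.5) / 1.1333 = 9.0/1.1333 = 7.941 cmH2O·s/L.
C = Vt/(Pplat − PEEP) = 521.32 / (16.5 − 7) = 521.32/9.5 = 54.876 mL/cmH2O.
τ = R × C = 7.941 × 0.05488 L/cmH2O = 0.4358 s.
Fraction remaining at end-expiration = e^(−Te/τ) = e^(−0.48/0.4358) = 0.3324 → 33.24%.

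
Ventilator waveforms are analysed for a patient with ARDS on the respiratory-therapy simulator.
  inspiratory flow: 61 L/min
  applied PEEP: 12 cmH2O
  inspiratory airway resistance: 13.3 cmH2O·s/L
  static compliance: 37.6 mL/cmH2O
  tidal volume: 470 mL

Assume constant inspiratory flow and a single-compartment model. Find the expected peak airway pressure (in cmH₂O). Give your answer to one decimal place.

38.0

Flow: 61 L/min ÷ 60 = 1.0167 L/s.
Equation of motion (constant flow): PIP = Vt/C + R·V̇ + PEEP.
PIP = 470/37.6 + 13.3×1.0167 + 12 = 12.5 + 13.522 + 12 = 38.022 cmH2O.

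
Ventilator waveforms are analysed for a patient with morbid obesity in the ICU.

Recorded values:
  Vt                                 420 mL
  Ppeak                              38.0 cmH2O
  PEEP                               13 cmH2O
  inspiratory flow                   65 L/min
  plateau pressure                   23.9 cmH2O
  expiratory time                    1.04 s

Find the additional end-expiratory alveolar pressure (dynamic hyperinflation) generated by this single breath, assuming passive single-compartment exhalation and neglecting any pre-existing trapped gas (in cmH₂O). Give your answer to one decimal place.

1.4

Flow: 65 L/min ÷ 60 = 1.0833 L/s.
R = (PIP − Pplat)/V̇ = (38.0 − 23.9) / 1.0833 = 14.1/1.0833 = 13.016 cmH2O·s/L.
C = Vt/(Pplat − PEEP) = 420.0 / (23.9 − 13) = 420.0/10.9 = 38.532 mL/cmH2O.
τ = R × C = 13.016 × 0.03853 L/cmH2O = 0.5015 s.
Fraction remaining = e^(−Te/τ) = e^(−1.04/0.5015) = 0.1257; trapped volume = 420.0 × 0.1257 = 52.794 mL.
Additional alveolar pressure from trapping ≈ V_trapped / C = 52.794 / 38.532 = 1.37 cmH2O.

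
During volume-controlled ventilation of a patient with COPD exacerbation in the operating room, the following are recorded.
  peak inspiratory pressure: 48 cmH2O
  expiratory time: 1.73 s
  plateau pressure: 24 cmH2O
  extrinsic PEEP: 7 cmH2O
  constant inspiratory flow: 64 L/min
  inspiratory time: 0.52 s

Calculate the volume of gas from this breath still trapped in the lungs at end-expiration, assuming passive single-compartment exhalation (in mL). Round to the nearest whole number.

53

Flow: 64 L/min ÷ 60 = 1.0667 L/s.
Vt = flow × Ti = 1.0667 L/s × 0.52 s × 1000 mL/L = 554.68 mL.
R = (PIP − Pplat)/V̇ = (48 − 24) / 1.0667 = 24.0/1.0667 = 22.499 cmH2O·s/L.
C = Vt/(Pplat − PEEP) = 554.68 / (24 − 7) = 554.68/17.0 = 32.628 mL/cmH2O.
τ = R × C = 22.499 × 0.03263 L/cmH2O = 0.7341 s.
Fraction remaining = e^(−Te/τ) = e^(−1.73/0.7341) = 0.09474.
Trapped volume = 554.68 × 0.09474 = 52.55 mL.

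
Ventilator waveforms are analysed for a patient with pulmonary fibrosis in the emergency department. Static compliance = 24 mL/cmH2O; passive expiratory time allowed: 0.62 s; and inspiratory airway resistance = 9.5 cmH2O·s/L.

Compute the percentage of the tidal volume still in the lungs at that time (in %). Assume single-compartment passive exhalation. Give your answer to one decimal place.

τ = R × C = 9.5 × 24 mL/cmH2O = 9.5 × 0.024 L/cmH2O = 0.228 s.
Passive exhalation: V(t)/V₀ = e^(−t/τ) = e^(−0.62/0.228) = 0.06592.
Fraction remaining = 0.06592 → 6.592%.

6.6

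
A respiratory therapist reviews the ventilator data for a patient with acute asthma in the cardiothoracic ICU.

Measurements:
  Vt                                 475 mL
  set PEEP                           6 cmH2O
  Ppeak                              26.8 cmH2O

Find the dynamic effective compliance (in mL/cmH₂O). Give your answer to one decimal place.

22.8

Dynamic compliance = Vt / (PIP − PEEP) = 475 / (26.8 − 6) = 475 / 20.8 = 22.837 mL/cmH2O.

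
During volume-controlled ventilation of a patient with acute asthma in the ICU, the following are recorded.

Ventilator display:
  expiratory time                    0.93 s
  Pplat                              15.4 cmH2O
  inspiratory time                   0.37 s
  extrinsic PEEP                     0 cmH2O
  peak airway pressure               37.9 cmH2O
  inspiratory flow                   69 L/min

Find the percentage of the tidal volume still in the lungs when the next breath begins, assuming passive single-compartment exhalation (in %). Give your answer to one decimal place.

17.9

Flow: 69 L/min ÷ 60 = 1.15 L/s.
Vt = flow × Ti = 1.15 L/s × 0.37 s × 1000 mL/L = 425.5 mL.
R = (PIP − Pplat)/V̇ = (37.9 − 15.4) / 1.15 = 22.5/1.15 = 19.565 cmH2O·s/L.
C = Vt/(Pplat − PEEP) = 425.5 / (15.4 − 0) = 425.5/15.4 = 27.63 mL/cmH2O.
τ = R × C = 19.565 × 0.02763 L/cmH2O = 0.5406 s.
Fraction remaining at end-expiration = e^(−Te/τ) = e^(−0.93/0.5406) = 0.179 → 17.9%.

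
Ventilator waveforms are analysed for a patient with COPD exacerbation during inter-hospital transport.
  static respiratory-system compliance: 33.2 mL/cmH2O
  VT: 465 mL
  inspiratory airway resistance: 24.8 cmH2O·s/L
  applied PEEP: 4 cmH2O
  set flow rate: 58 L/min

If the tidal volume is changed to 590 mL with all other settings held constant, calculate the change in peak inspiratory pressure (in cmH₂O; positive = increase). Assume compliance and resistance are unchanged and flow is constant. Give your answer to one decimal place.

PIP = Vt/C + R·V̇ + PEEP (constant-flow equation of motion).
Only the elastic term changes: ΔPIP = ΔVt / C = (590 − 465) / 33.2 = 3.765 cmH2O.

3.8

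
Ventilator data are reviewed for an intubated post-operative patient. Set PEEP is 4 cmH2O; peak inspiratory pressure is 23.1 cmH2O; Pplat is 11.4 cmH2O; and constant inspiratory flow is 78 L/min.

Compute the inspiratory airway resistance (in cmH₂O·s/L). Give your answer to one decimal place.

Flow: 78 L/min ÷ 60 = 1.3 L/s.
Raw = (PIP − Pplat) / flow = (23.1 − 11.4) / 1.3 = 11.7 / 1.3 = 9.0 cmH2O·s/L.

9.0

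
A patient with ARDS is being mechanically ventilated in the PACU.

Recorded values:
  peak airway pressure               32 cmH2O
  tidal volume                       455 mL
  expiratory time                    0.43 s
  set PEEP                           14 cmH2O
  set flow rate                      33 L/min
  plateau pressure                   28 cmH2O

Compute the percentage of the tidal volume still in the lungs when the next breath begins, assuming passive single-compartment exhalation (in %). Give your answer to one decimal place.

16.2

Flow: 33 L/min ÷ 60 = 0.55 L/s.
R = (PIP − Pplat)/V̇ = (32 − 28) / 0.55 = 4.0/0.55 = 7.273 cmH2O·s/L.
C = Vt/(Pplat − PEEP) = 455.0 / (28 − 14) = 455.0/14.0 = 32.5 mL/cmH2O.
τ = R × C = 7.273 × 0.0325 L/cmH2O = 0.2364 s.
Fraction remaining at end-expiration = e^(−Te/τ) = e^(−0.43/0.2364) = 0.1622 → 16.22%.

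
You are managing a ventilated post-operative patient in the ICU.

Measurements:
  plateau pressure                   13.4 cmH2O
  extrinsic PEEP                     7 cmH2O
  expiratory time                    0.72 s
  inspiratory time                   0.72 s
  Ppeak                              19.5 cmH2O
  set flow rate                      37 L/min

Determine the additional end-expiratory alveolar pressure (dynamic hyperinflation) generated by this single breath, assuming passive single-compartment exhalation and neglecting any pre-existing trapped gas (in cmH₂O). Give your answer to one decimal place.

2.2

Flow: 37 L/min ÷ 60 = 0.6167 L/s.
Vt = flow × Ti = 0.6167 L/s × 0.72 s × 1000 mL/L = 444.02 mL.
R = (PIP − Pplat)/V̇ = (19.5 − 13.4) / 0.6167 = 6.1/0.6167 = 9.891 cmH2O·s/L.
C = Vt/(Pplat − PEEP) = 444.02 / (13.4 − 7) = 444.02/6.4 = 69.378 mL/cmH2O.
τ = R × C = 9.891 × 0.06938 L/cmH2O = 0.6862 s.
Fraction remaining = e^(−Te/τ) = e^(−0.72/0.6862) = 0.3502; trapped volume = 444.02 × 0.3502 = 155.5 mL.
Additional alveolar pressure from trapping ≈ V_trapped / C = 155.5 / 69.378 = 2.241 cmH2O.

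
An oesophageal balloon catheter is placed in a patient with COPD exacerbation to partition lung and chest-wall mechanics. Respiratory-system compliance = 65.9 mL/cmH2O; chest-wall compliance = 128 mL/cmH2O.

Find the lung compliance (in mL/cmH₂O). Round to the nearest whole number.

136

1/CL = 1/Crs − 1/Ccw.
1/CL = 1/65.9 − 1/128 = 0.007362.
CL = 135.83 mL/cmH2O.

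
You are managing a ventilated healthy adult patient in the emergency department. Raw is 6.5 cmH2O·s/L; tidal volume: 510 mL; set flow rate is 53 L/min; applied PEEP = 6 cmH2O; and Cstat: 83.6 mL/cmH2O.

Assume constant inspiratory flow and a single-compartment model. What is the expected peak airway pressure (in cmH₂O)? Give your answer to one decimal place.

Flow: 53 L/min ÷ 60 = 0.8833 L/s.
Equation of motion (constant flow): PIP = Vt/C + R·V̇ + PEEP.
PIP = 510/83.6 + 6.5×0.8833 + 6 = 6.1 + 5.741 + 6 = 17.841 cmH2O.

17.8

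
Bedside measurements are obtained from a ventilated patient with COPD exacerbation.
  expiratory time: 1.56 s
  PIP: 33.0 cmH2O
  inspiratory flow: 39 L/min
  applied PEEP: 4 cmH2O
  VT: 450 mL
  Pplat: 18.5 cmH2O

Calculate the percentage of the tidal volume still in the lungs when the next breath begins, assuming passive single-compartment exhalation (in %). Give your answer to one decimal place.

Flow: 39 L/min ÷ 60 = 0.65 L/s.
R = (PIP − Pplat)/V̇ = (33.0 − 18.5) / 0.65 = 14.5/0.65 = 22.308 cmH2O·s/L.
C = Vt/(Pplat − PEEP) = 450.0 / (18.5 − 4) = 450.0/14.5 = 31.034 mL/cmH2O.
τ = R × C = 22.308 × 0.03103 L/cmH2O = 0.6922 s.
Fraction remaining at end-expiration = e^(−Te/τ) = e^(−1.56/0.6922) = 0.105 → 10.5%.

10.5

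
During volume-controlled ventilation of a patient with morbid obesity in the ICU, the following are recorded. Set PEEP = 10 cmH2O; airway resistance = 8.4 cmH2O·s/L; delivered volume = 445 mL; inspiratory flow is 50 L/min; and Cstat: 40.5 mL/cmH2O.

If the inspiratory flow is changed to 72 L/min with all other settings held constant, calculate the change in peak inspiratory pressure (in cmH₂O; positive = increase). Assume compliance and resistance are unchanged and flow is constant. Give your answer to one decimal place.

Flow: 50 L/min ÷ 60 = 0.8333 L/s.
New flow: 72 L/min ÷ 60 = 1.2 L/s.
PIP = Vt/C + R·V̇ + PEEP (constant-flow equation of motion).
Only the resistive term changes: ΔPIP = R × ΔV̇ = 8.4 × (1.2 − 0.8333) = 8.4 × 0.3667 = 3.08 cmH2O.

3.1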